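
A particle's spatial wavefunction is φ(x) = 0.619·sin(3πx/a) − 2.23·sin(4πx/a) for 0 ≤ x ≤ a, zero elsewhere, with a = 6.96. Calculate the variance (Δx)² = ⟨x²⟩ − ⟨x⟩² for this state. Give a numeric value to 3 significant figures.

3.37

Compute ⟨x⟩ and ⟨x²⟩ separately, then (Δx)² = ⟨x²⟩ − ⟨x⟩².
On 0 ≤ x ≤ a (j ≠ l): ∫sin²(jπx/a) dx = a/2, ∫sin(jπx/a)·sin(lπx/a) dx = 0; diagonal moments ∫x·sin²(jπx/a) dx = a²/4, ∫x²·sin²(jπx/a) dx = a³·(1/6 − 1/(4j²π²)); cross terms ∫x·sin(jπx/a)·sin(lπx/a) dx = 0 for j + l even and −4jla²/(π²(j² − l²)²) for j + l odd, ∫x²·sin(jπx/a)·sin(lπx/a) dx = (−1)^(j+l)·4jla³/(π²(j² − l²)²); higher powers the same way via product-to-sum and parts.
Normalization: ∫|φ|² dx = 18.639.
⟨x⟩ = 4.1921 and ⟨x²⟩ = 20.942.
(Δx)² = 20.942 − (4.1921)² = 3.3677.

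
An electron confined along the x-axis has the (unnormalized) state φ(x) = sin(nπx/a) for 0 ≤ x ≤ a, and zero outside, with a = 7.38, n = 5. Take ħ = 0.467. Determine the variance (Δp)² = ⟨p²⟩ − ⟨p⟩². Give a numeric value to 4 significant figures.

0.9880

Compute ⟨p⟩ and ⟨p²⟩ separately; (Δp)² = ⟨p²⟩ − ⟨p⟩².
d/dx sin(nπx/a) = (nπ/a)·cos(nπx/a) and d²/dx² sin(nπx/a) = −(nπ/a)²·sin(nπx/a); on 0 ≤ x ≤ a, ∫sin²(nπx/a) dx = a/2 and ∫sin(nπx/a)·cos(nπx/a) dx = 0.
Normalization: ∫|φ|² dx = 3.6900.
⟨p⟩ = 0.0000 and ⟨p²⟩ = 0.98801.
(Δp)² = 0.98801 − (0.0000)² = 0.98801.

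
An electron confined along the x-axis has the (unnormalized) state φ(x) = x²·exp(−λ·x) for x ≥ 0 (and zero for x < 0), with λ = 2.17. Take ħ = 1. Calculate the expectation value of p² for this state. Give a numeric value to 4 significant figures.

p² φ = −ħ² d²φ/dx²; ⟨p²⟩ = −ħ² ∫ φ*·φ'' dx / ∫|φ|² dx.
Differentiate x²·exp(−λ·x) with the product rule; every integrand then reduces to terms xʲ·e^(−2λx) on [0, ∞), with ∫₀^∞ xʲ·e^(−2λx) dx = j!/(2λ)^(j+1).
State is unnormalized: ∫|φ|² dx = 0.015587, and ∫φ*·(−ħ² φ'') dx = 0.024466, so ⟨p²⟩ = 0.024466 / 0.015587.
⟨p²⟩ = 1.5696.

1.570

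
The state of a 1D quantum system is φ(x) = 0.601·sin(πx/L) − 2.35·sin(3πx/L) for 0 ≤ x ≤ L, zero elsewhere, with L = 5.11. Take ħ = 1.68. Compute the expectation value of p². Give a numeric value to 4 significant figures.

9.077

p² φ = −ħ² d²φ/dx²; ⟨p²⟩ = −ħ² ∫ φ*·φ'' dx / ∫|φ|² dx.
d²/dx² sin(jπx/L) = −(jπ/L)²·sin(jπx/L); on 0 ≤ x ≤ L, ∫sin²(jπx/L) dx = L/2 and ∫sin(jπx/L)·sin(lπx/L) dx = 0 for j ≠ l, so only diagonal terms survive in ∫|φ|² and ∫φ·φ″; ∫φ·φ′ dx = [φ²/2] between the walls = 0.
State is unnormalized: ∫|φ|² dx = 15.033, and ∫φ*·(−ħ² φ'') dx = 136.46, so ⟨p²⟩ = 136.46 / 15.033.
⟨p²⟩ = 9.0771.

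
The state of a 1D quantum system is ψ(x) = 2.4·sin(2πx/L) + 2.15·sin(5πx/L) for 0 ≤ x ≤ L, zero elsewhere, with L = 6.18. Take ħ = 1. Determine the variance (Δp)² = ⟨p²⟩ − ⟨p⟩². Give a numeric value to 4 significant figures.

3.450

Compute ⟨p⟩ and ⟨p²⟩ separately; (Δp)² = ⟨p²⟩ − ⟨p⟩².
d²/dx² sin(jπx/L) = −(jπ/L)²·sin(jπx/L); on 0 ≤ x ≤ L, ∫sin²(jπx/L) dx = L/2 and ∫sin(jπx/L)·sin(lπx/L) dx = 0 for j ≠ l, so only diagonal terms survive in ∫|ψ|² and ∫ψ·ψ″; ∫ψ·ψ′ dx = [ψ²/2] between the walls = 0.
Normalization: ∫|ψ|² dx = 32.082.
⟨p⟩ = 0.0000 and ⟨p²⟩ = 3.4498.
(Δp)² = 3.4498 − (0.0000)² = 3.4498.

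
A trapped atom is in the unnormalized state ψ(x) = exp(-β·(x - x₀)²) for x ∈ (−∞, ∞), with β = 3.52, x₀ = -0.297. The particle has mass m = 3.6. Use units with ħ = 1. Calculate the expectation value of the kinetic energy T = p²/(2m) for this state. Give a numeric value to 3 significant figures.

T = −(ħ²/2m) d²/dx², so ⟨T⟩ = −(ħ²/2m) ∫ ψ*·ψ'' dx / ∫|ψ|² dx; with m = 3.6.
Gaussian moments (u = x − x₀): ∫u^(2j)·e^(−2βu²) du = (2j−1)!!/(4β)^j · √(π/(2β)), odd powers integrate to 0; here √(π/(2β)) = 0.66802. Derivatives: d/dx e^(−βu²) = −2βu·e^(−βu²), d²/dx² e^(−βu²) = (4β²u² − 2β)·e^(−βu²).
State is unnormalized: ∫|ψ|² dx = 0.66802, and ∫ψ*·(−ħ²/2m · ψ'') dx = 0.32659, so ⟨T⟩ = 0.32659 / 0.66802.
⟨T⟩ = 0.48889.

0.489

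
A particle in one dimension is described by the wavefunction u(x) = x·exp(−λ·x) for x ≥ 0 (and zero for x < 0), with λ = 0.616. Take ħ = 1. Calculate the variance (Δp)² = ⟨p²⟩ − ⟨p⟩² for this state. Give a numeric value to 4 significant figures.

0.3795

Compute ⟨p⟩ and ⟨p²⟩ separately; (Δp)² = ⟨p²⟩ − ⟨p⟩².
Differentiate x·exp(−λ·x) with the product rule; every integrand then reduces to terms xʲ·e^(−2λx) on [0, ∞), with ∫₀^∞ xʲ·e^(−2λx) dx = j!/(2λ)^(j+1).
Normalization: ∫|u|² dx = 1.0695.
⟨p⟩ = 0.0000 and ⟨p²⟩ = 0.37946.
(Δp)² = 0.37946 − (0.0000)² = 0.37946.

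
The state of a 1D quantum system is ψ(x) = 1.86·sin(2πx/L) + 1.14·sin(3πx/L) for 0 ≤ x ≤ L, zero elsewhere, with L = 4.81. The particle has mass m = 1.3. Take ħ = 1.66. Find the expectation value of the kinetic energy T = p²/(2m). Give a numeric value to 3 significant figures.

T = −(ħ²/2m) d²/dx², so ⟨T⟩ = −(ħ²/2m) ∫ ψ*·ψ'' dx / ∫|ψ|² dx; with m = 1.3.
d²/dx² sin(jπx/L) = −(jπ/L)²·sin(jπx/L); on 0 ≤ x ≤ L, ∫sin²(jπx/L) dx = L/2 and ∫sin(jπx/L)·sin(lπx/L) dx = 0 for j ≠ l, so only diagonal terms survive in ∫|ψ|² and ∫ψ·ψ″; ∫ψ·ψ′ dx = [ψ²/2] between the walls = 0.
State is unnormalized: ∫|ψ|² dx = 11.446, and ∫ψ*·(−ħ²/2m · ψ'') dx = 27.765, so ⟨T⟩ = 27.765 / 11.446.
⟨T⟩ = 2.4258.

2.43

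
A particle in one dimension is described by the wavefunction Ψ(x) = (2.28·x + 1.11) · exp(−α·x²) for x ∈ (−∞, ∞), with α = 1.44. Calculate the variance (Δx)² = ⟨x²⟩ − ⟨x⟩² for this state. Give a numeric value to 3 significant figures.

0.151

Compute ⟨x⟩ and ⟨x²⟩ separately, then (Δx)² = ⟨x²⟩ − ⟨x⟩².
Expand each integrand as polynomial × e^(−2αx²) and use ∫x^(2j)·e^(−2αx²) dx = (2j−1)!!/(4α)^j · √(π/(2α)), odd powers → 0; here √(π/(2α)) = 1.0444.
Normalization: ∫|Ψ|² dx = 2.2294.
⟨x⟩ = 0.41167 and ⟨x²⟩ = 0.32042.
(Δx)² = 0.32042 − (0.41167)² = 0.15094.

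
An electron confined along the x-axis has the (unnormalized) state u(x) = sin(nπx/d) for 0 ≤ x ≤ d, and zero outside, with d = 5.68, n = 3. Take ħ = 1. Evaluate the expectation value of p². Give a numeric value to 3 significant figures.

2.75

p² u = −ħ² d²u/dx²; ⟨p²⟩ = −ħ² ∫ u*·u'' dx / ∫|u|² dx.
d/dx sin(nπx/d) = (nπ/d)·cos(nπx/d) and d²/dx² sin(nπx/d) = −(nπ/d)²·sin(nπx/d); on 0 ≤ x ≤ d, ∫sin²(nπx/d) dx = d/2 and ∫sin(nπx/d)·cos(nπx/d) dx = 0.
State is unnormalized: ∫|u|² dx = 2.8400, and ∫u*·(−ħ² u'') dx = 7.8192, so ⟨p²⟩ = 7.8192 / 2.8400.
⟨p²⟩ = 2.7532.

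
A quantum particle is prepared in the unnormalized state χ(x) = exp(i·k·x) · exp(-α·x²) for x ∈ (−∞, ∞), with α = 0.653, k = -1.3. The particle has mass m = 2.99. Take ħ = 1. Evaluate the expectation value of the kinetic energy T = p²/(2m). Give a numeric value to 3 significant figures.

0.392

T = −(ħ²/2m) d²/dx², so ⟨T⟩ = −(ħ²/2m) ∫ χ*·χ'' dx / ∫|χ|² dx; with m = 2.99.
Gaussian moments: ∫x^(2j)·e^(−2αx²) dx = (2j−1)!!/(4α)^j · √(π/(2α)), odd powers integrate to 0; here √(π/(2α)) = 1.5510. Derivatives: χ′ = (ik − 2αx)·χ, χ″ = ((ik − 2αx)² − 2α)·χ; the odd-in-x pieces drop out.
State is unnormalized: ∫|χ|² dx = 1.5510, and ∫χ*·(−ħ²/2m · χ'') dx = 0.60768, so ⟨T⟩ = 0.60768 / 1.5510.
⟨T⟩ = 0.39181.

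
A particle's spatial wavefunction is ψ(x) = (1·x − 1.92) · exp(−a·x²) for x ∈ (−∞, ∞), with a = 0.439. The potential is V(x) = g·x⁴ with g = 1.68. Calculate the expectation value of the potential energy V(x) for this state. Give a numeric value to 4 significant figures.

⟨V⟩ = ∫ V(x)·|ψ|² dx / ∫|ψ|² dx.
Expand each integrand as polynomial × e^(−2ax²) and use ∫x^(2j)·e^(−2ax²) dx = (2j−1)!!/(4a)^j · √(π/(2a)), odd powers → 0; here √(π/(2a)) = 1.8916.
State is unnormalized: ∫|ψ|² dx = 8.0504, and ∫ψ*·V(x)·ψ dx = 20.201, so ⟨V⟩ = 20.201 / 8.0504.
⟨V⟩ = 2.5093.

2.509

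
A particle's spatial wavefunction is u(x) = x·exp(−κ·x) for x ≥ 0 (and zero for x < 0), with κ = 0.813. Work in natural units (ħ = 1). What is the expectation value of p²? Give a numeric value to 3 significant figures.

p² u = −ħ² d²u/dx²; ⟨p²⟩ = −ħ² ∫ u*·u'' dx / ∫|u|² dx.
Differentiate x·exp(−κ·x) with the product rule; every integrand then reduces to terms xʲ·e^(−2κx) on [0, ∞), with ∫₀^∞ xʲ·e^(−2κx) dx = j!/(2κ)^(j+1).
State is unnormalized: ∫|u|² dx = 0.46523, and ∫u*·(−ħ² u'') dx = 0.30750, so ⟨p²⟩ = 0.30750 / 0.46523.
⟨p²⟩ = 0.66097.

0.661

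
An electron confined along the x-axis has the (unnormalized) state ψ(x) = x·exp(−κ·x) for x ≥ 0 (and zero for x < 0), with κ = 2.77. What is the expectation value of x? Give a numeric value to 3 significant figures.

⟨x⟩ = ∫ x·|ψ|² dx / ∫|ψ|² dx (integrals over the domain).
Every integrand reduces to terms xʲ·e^(−2κx) on [0, ∞); use ∫₀^∞ xʲ·e^(−2κx) dx = j!/(2κ)^(j+1).
State is unnormalized: ∫|ψ|² dx = 0.011763, and ∫ψ*·x·ψ dx = 0.0063696, so ⟨x⟩ = 0.0063696 / 0.011763.
⟨x⟩ = 0.54152.

0.542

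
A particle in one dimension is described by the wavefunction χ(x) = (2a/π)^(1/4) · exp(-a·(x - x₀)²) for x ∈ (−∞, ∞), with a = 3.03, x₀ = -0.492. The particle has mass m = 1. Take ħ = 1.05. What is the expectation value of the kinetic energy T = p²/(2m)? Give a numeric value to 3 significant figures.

T = −(ħ²/2m) d²/dx², so ⟨T⟩ = −(ħ²/2m) ∫ χ*·χ'' dx; with m = 1.
Gaussian moments (u = x − x₀): ∫u^(2j)·e^(−2au²) du = (2j−1)!!/(4a)^j · √(π/(2a)), odd powers integrate to 0; here √(π/(2a)) = 0.72001. Derivatives: d/dx e^(−au²) = −2au·e^(−au²), d²/dx² e^(−au²) = (4a²u² − 2a)·e^(−au²).
⟨T⟩ = 1.6703.

1.67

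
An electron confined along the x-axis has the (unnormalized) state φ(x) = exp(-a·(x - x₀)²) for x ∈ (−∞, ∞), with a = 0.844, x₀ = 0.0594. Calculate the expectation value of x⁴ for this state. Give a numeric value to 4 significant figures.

0.2695

⟨x⁴⟩ = ∫ x⁴·|φ|² dx / ∫|φ|² dx (integrals over the domain).
Gaussian moments (u = x − x₀): ∫u^(2j)·e^(−2au²) du = (2j−1)!!/(4a)^j · √(π/(2a)), odd powers integrate to 0; here √(π/(2a)) = 1.3642.
State is unnormalized: ∫|φ|² dx = 1.3642, and ∫φ*·x⁴·φ dx = 0.36766, so ⟨x⁴⟩ = 0.36766 / 1.3642.
⟨x⁴⟩ = 0.26950.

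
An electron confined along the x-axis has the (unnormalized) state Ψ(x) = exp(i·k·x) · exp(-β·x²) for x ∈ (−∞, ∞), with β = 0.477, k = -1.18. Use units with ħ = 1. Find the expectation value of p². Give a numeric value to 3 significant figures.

1.87

p² Ψ = −ħ² d²Ψ/dx²; ⟨p²⟩ = −ħ² ∫ Ψ*·Ψ'' dx / ∫|Ψ|² dx.
Gaussian moments: ∫x^(2j)·e^(−2βx²) dx = (2j−1)!!/(4β)^j · √(π/(2β)), odd powers integrate to 0; here √(π/(2β)) = 1.8147. Derivatives: Ψ′ = (ik − 2βx)·Ψ, Ψ″ = ((ik − 2βx)² − 2β)·Ψ; the odd-in-x pieces drop out.
State is unnormalized: ∫|Ψ|² dx = 1.8147, and ∫Ψ*·(−ħ² Ψ'') dx = 3.3924, so ⟨p²⟩ = 3.3924 / 1.8147.
⟨p²⟩ = 1.8694.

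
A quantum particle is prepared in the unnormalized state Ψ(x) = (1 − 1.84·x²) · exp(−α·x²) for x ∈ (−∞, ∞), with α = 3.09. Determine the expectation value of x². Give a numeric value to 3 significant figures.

0.0462

⟨x²⟩ = ∫ x²·|Ψ|² dx / ∫|Ψ|² dx (integrals over the domain).
Expand each integrand as polynomial × e^(−2αx²) and use ∫x^(2j)·e^(−2αx²) dx = (2j−1)!!/(4α)^j · √(π/(2α)), odd powers → 0; here √(π/(2α)) = 0.71299.
State is unnormalized: ∫|Ψ|² dx = 0.54811, and ∫Ψ*·x²·Ψ dx = 0.025336, so ⟨x²⟩ = 0.025336 / 0.54811.
⟨x²⟩ = 0.046225.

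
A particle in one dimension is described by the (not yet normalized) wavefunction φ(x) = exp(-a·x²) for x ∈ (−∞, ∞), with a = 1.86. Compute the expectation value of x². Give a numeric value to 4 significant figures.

0.1344

⟨x²⟩ = ∫ x²·|φ|² dx / ∫|φ|² dx (integrals over the domain).
Gaussian moments: ∫x^(2j)·e^(−2ax²) dx = (2j−1)!!/(4a)^j · √(π/(2a)), odd powers integrate to 0; here √(π/(2a)) = 0.91897.
State is unnormalized: ∫|φ|² dx = 0.91897, and ∫φ*·x²·φ dx = 0.12352, so ⟨x²⟩ = 0.12352 / 0.91897.
⟨x²⟩ = 0.13441.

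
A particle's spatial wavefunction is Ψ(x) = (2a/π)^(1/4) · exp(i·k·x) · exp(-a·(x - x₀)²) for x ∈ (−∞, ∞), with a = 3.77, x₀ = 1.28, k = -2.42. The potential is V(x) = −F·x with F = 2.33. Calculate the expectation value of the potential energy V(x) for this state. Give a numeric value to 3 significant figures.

⟨V⟩ = ∫ V(x)·|Ψ|² dx.
Gaussian moments (u = x − x₀): ∫u^(2j)·e^(−2au²) du = (2j−1)!!/(4a)^j · √(π/(2a)), odd powers integrate to 0; here √(π/(2a)) = 0.64549.
⟨V⟩ = -2.9824.

-2.98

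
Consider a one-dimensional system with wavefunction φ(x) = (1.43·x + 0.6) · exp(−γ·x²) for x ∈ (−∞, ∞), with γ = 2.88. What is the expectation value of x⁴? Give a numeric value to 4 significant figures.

0.05247

⟨x⁴⟩ = ∫ x⁴·|φ|² dx / ∫|φ|² dx (integrals over the domain).
Expand each integrand as polynomial × e^(−2γx²) and use ∫x^(2j)·e^(−2γx²) dx = (2j−1)!!/(4γ)^j · √(π/(2γ)), odd powers → 0; here √(π/(2γ)) = 0.73852.
State is unnormalized: ∫|φ|² dx = 0.39696, and ∫φ*·x⁴·φ dx = 0.020827, so ⟨x⁴⟩ = 0.020827 / 0.39696.
⟨x⁴⟩ = 0.052467.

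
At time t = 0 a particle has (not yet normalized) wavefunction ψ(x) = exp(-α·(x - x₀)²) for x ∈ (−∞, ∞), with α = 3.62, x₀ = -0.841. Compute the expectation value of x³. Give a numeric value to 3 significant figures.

-0.769

⟨x³⟩ = ∫ x³·|ψ|² dx / ∫|ψ|² dx (integrals over the domain).
Gaussian moments (u = x − x₀): ∫u^(2j)·e^(−2αu²) du = (2j−1)!!/(4α)^j · √(π/(2α)), odd powers integrate to 0; here √(π/(2α)) = 0.65873.
State is unnormalized: ∫|ψ|² dx = 0.65873, and ∫ψ*·x³·ψ dx = -0.50660, so ⟨x³⟩ = -0.50660 / 0.65873.
⟨x³⟩ = -0.76906.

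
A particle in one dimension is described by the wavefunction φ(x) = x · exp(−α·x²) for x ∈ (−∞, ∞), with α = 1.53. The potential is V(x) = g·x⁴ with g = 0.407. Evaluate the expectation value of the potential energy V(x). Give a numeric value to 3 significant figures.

⟨V⟩ = ∫ V(x)·|φ|² dx / ∫|φ|² dx.
Expand each integrand as polynomial × e^(−2αx²) and use ∫x^(2j)·e^(−2αx²) dx = (2j−1)!!/(4α)^j · √(π/(2α)), odd powers → 0; here √(π/(2α)) = 1.0132.
State is unnormalized: ∫|φ|² dx = 0.16556, and ∫φ*·V(x)·φ dx = 0.026986, so ⟨V⟩ = 0.026986 / 0.16556.
⟨V⟩ = 0.16300.

0.163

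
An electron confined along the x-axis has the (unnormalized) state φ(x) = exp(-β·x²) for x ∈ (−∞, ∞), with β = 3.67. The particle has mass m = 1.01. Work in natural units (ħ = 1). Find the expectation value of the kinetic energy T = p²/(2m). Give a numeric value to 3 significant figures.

T = −(ħ²/2m) d²/dx², so ⟨T⟩ = −(ħ²/2m) ∫ φ*·φ'' dx / ∫|φ|² dx; with m = 1.01.
Gaussian moments: ∫x^(2j)·e^(−2βx²) dx = (2j−1)!!/(4β)^j · √(π/(2β)), odd powers integrate to 0; here √(π/(2β)) = 0.65422. Derivatives: d/dx e^(−βx²) = −2βx·e^(−βx²), d²/dx² e^(−βx²) = (4β²x² − 2β)·e^(−βx²).
State is unnormalized: ∫|φ|² dx = 0.65422, and ∫φ*·(−ħ²/2m · φ'') dx = 1.1886, so ⟨T⟩ = 1.1886 / 0.65422.
⟨T⟩ = 1.8168.

1.82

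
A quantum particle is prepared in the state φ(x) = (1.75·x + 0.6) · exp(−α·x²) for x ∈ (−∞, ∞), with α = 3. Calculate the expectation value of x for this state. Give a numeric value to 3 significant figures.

0.284

⟨x⟩ = ∫ x·|φ|² dx / ∫|φ|² dx (integrals over the domain).
Expand each integrand as polynomial × e^(−2αx²) and use ∫x^(2j)·e^(−2αx²) dx = (2j−1)!!/(4α)^j · √(π/(2α)), odd powers → 0; here √(π/(2α)) = 0.72360.
State is unnormalized: ∫|φ|² dx = 0.44517, and ∫φ*·x·φ dx = 0.12663, so ⟨x⟩ = 0.12663 / 0.44517.
⟨x⟩ = 0.28446.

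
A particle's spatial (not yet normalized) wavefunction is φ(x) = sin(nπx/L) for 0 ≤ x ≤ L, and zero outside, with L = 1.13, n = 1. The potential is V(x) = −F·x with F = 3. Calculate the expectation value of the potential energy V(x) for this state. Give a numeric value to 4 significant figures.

-1.695

⟨V⟩ = ∫ V(x)·|φ|² dx / ∫|φ|² dx.
With sin²θ = (1 − cos2θ)/2 on 0 ≤ x ≤ L: ∫sin²(nπx/L) dx = L/2, ∫x·sin²(nπx/L) dx = L²/4, ∫x²·sin²(nπx/L) dx = L³·(1/6 − 1/(4n²π²)); higher powers xᵏ the same way, integrating xᵏ·cos(2nπx/L) by parts.
State is unnormalized: ∫|φ|² dx = 0.56500, and ∫φ*·V(x)·φ dx = -0.95768, so ⟨V⟩ = -0.95768 / 0.56500.
⟨V⟩ = -1.6950.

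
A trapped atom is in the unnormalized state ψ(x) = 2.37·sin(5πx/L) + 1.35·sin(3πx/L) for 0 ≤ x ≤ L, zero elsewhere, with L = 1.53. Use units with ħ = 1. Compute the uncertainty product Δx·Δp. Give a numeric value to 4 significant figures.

5.023

Δx = √(⟨x²⟩−⟨x⟩²), Δp = √(⟨p²⟩−⟨p⟩²).
On 0 ≤ x ≤ L (j ≠ l): ∫sin²(jπx/L) dx = L/2, ∫sin(jπx/L)·sin(lπx/L) dx = 0; diagonal moments ∫x·sin²(jπx/L) dx = L²/4, ∫x²·sin²(jπx/L) dx = L³·(1/6 − 1/(4j²π²)); cross terms ∫x·sin(jπx/L)·sin(lπx/L) dx = 0 for j + l even and −4jlL²/(π²(j² − l²)²) for j + l odd, ∫x²·sin(jπx/L)·sin(lπx/L) dx = (−1)^(j+l)·4jlL³/(π²(j² − l²)²); higher powers the same way via product-to-sum and parts. d²/dx² sin(jπx/L) = −(jπ/L)²·sin(jπx/L); on 0 ≤ x ≤ L, ∫sin²(jπx/L) dx = L/2 and ∫sin(jπx/L)·sin(lπx/L) dx = 0 for j ≠ l, so only diagonal terms survive in ∫|ψ|² and ∫ψ·ψ″; ∫ψ·ψ′ dx = [ψ²/2] between the walls = 0.
Normalization: ∫|ψ|² dx = 5.6911.
⟨x⟩ = 0.76500, ⟨x²⟩ = 0.86912 ⇒ Δx = 0.53282.
⟨p⟩ = 0.0000, ⟨p²⟩ = 88.878 ⇒ Δp = 9.4275.
Δx·Δp = 5.0232.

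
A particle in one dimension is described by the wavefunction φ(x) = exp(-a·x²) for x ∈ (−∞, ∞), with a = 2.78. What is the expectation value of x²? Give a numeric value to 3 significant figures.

⟨x²⟩ = ∫ x²·|φ|² dx / ∫|φ|² dx (integrals over the domain).
Gaussian moments: ∫x^(2j)·e^(−2ax²) dx = (2j−1)!!/(4a)^j · √(π/(2a)), odd powers integrate to 0; here √(π/(2a)) = 0.75169.
State is unnormalized: ∫|φ|² dx = 0.75169, and ∫φ*·x²·φ dx = 0.067598, so ⟨x²⟩ = 0.067598 / 0.75169.
⟨x²⟩ = 0.089928.

0.0899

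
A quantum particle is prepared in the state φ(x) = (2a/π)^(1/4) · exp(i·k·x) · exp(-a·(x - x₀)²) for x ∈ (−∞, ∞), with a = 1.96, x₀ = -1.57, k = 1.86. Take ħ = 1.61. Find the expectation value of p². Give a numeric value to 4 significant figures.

p² φ = −ħ² d²φ/dx²; ⟨p²⟩ = −ħ² ∫ φ*·φ'' dx.
Gaussian moments (u = x − x₀): ∫u^(2j)·e^(−2au²) du = (2j−1)!!/(4a)^j · √(π/(2a)), odd powers integrate to 0; here √(π/(2a)) = 0.89522. Derivatives: φ′ = (ik − 2au)·φ, φ″ = ((ik − 2au)² − 2a)·φ; the odd-in-u pieces drop out.
⟨p²⟩ = 14.048.

14.05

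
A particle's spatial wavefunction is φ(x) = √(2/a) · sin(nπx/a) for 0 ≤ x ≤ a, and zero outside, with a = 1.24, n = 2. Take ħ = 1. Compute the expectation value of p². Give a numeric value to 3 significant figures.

p² φ = −ħ² d²φ/dx²; ⟨p²⟩ = −ħ² ∫ φ*·φ'' dx.
d/dx sin(nπx/a) = (nπ/a)·cos(nπx/a) and d²/dx² sin(nπx/a) = −(nπ/a)²·sin(nπx/a); on 0 ≤ x ≤ a, ∫sin²(nπx/a) dx = a/2 and ∫sin(nπx/a)·cos(nπx/a) dx = 0.
⟨p²⟩ = 25.675.

25.7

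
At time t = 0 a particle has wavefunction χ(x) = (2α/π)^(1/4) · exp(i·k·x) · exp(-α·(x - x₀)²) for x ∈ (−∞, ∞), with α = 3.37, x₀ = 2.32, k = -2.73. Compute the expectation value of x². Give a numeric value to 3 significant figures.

5.46

⟨x²⟩ = ∫ x²·|χ|² dx (integrals over the domain).
Gaussian moments (u = x − x₀): ∫u^(2j)·e^(−2αu²) du = (2j−1)!!/(4α)^j · √(π/(2α)), odd powers integrate to 0; here √(π/(2α)) = 0.68272.
⟨x²⟩ = 5.4566.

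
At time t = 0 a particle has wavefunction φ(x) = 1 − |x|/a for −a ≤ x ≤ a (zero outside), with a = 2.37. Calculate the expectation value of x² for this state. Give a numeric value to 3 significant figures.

0.562

⟨x²⟩ = ∫ x²·|φ|² dx / ∫|φ|² dx (integrals over the domain).
φ is even, so ∫ over [−a, a] = 2∫₀ᵃ with φ = 1 − x/a there: ∫₀ᵃ (1 − x/a)² dx = a/3, ∫₀ᵃ x²(1 − x/a)² dx = a³/30, ∫₀ᵃ x⁴(1 − x/a)² dx = a⁵/105.
State is unnormalized: ∫|φ|² dx = 1.5800, and ∫φ*·x²·φ dx = 0.88747, so ⟨x²⟩ = 0.88747 / 1.5800.
⟨x²⟩ = 0.56169.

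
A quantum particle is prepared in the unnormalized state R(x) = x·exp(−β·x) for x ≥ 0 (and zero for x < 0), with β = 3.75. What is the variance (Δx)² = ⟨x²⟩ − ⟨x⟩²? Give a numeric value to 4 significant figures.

0.05333

Compute ⟨x⟩ and ⟨x²⟩ separately, then (Δx)² = ⟨x²⟩ − ⟨x⟩².
Every integrand reduces to terms xʲ·e^(−2βx) on [0, ∞); use ∫₀^∞ xʲ·e^(−2βx) dx = j!/(2β)^(j+1).
Normalization: ∫|R|² dx = 0.0047407.
⟨x⟩ = 0.40000 and ⟨x²⟩ = 0.21333.
(Δx)² = 0.21333 − (0.40000)² = 0.053333.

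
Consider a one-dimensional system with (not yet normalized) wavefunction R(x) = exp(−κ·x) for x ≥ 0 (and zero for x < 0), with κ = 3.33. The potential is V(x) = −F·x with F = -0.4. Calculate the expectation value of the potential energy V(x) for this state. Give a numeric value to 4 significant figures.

⟨V⟩ = ∫ V(x)·|R|² dx / ∫|R|² dx.
Every integrand reduces to terms xʲ·e^(−2κx) on [0, ∞); use ∫₀^∞ xʲ·e^(−2κx) dx = j!/(2κ)^(j+1).
State is unnormalized: ∫|R|² dx = 0.15015, and ∫R*·V(x)·R dx = 0.0090180, so ⟨V⟩ = 0.0090180 / 0.15015.
⟨V⟩ = 0.060060.

0.06006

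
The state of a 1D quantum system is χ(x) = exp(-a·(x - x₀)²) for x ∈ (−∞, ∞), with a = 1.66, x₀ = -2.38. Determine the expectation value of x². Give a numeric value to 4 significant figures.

⟨x²⟩ = ∫ x²·|χ|² dx / ∫|χ|² dx (integrals over the domain).
Gaussian moments (u = x − x₀): ∫u^(2j)·e^(−2au²) du = (2j−1)!!/(4a)^j · √(π/(2a)), odd powers integrate to 0; here √(π/(2a)) = 0.97276.
State is unnormalized: ∫|χ|² dx = 0.97276, and ∫χ*·x²·χ dx = 5.6566, so ⟨x²⟩ = 5.6566 / 0.97276.
⟨x²⟩ = 5.8150.

5.815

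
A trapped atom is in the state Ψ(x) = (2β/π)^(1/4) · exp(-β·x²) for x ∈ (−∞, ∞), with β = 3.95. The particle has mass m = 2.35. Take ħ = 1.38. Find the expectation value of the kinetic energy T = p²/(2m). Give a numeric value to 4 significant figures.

T = −(ħ²/2m) d²/dx², so ⟨T⟩ = −(ħ²/2m) ∫ Ψ*·Ψ'' dx; with m = 2.35.
Gaussian moments: ∫x^(2j)·e^(−2βx²) dx = (2j−1)!!/(4β)^j · √(π/(2β)), odd powers integrate to 0; here √(π/(2β)) = 0.63061. Derivatives: d/dx e^(−βx²) = −2βx·e^(−βx²), d²/dx² e^(−βx²) = (4β²x² − 2β)·e^(−βx²).
⟨T⟩ = 1.6005.

1.601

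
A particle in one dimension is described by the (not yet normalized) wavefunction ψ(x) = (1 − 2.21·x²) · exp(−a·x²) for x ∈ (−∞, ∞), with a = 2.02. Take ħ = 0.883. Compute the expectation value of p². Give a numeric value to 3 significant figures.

p² ψ = −ħ² d²ψ/dx²; ⟨p²⟩ = −ħ² ∫ ψ*·ψ'' dx / ∫|ψ|² dx.
Expand each integrand as polynomial × e^(−2ax²) and use ∫x^(2j)·e^(−2ax²) dx = (2j−1)!!/(4a)^j · √(π/(2a)), odd powers → 0; here √(π/(2a)) = 0.88183. Differentiate with the product rule, d/dx e^(−ax²) = −2ax·e^(−ax²).
State is unnormalized: ∫|ψ|² dx = 0.59735, and ∫ψ*·(−ħ² ψ'') dx = 2.8759, so ⟨p²⟩ = 2.8759 / 0.59735.
⟨p²⟩ = 4.8144.

4.81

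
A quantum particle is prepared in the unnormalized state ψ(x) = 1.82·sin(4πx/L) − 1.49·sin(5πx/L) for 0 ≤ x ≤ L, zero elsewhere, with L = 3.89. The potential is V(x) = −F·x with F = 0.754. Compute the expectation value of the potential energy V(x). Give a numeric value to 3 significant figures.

-2.04

⟨V⟩ = ∫ V(x)·|ψ|² dx / ∫|ψ|² dx.
On 0 ≤ x ≤ L (j ≠ l): ∫sin²(jπx/L) dx = L/2, ∫sin(jπx/L)·sin(lπx/L) dx = 0; diagonal moments ∫x·sin²(jπx/L) dx = L²/4, ∫x²·sin²(jπx/L) dx = L³·(1/6 − 1/(4j²π²)); cross terms ∫x·sin(jπx/L)·sin(lπx/L) dx = 0 for j + l even and −4jlL²/(π²(j² − l²)²) for j + l odd, ∫x²·sin(jπx/L)·sin(lπx/L) dx = (−1)^(j+l)·4jlL³/(π²(j² − l²)²); higher powers the same way via product-to-sum and parts.
State is unnormalized: ∫|ψ|² dx = 10.761, and ∫ψ*·V(x)·ψ dx = -21.973, so ⟨V⟩ = -21.973 / 10.761.
⟨V⟩ = -2.0420.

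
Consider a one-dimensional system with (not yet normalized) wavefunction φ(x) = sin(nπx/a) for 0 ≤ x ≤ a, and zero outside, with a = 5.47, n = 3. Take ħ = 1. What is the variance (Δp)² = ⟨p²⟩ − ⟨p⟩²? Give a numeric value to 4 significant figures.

Compute ⟨p⟩ and ⟨p²⟩ separately; (Δp)² = ⟨p²⟩ − ⟨p⟩².
d/dx sin(nπx/a) = (nπ/a)·cos(nπx/a) and d²/dx² sin(nπx/a) = −(nπ/a)²·sin(nπx/a); on 0 ≤ x ≤ a, ∫sin²(nπx/a) dx = a/2 and ∫sin(nπx/a)·cos(nπx/a) dx = 0.
Normalization: ∫|φ|² dx = 2.7350.
⟨p⟩ = 0.0000 and ⟨p²⟩ = 2.9687.
(Δp)² = 2.9687 − (0.0000)² = 2.9687.

2.969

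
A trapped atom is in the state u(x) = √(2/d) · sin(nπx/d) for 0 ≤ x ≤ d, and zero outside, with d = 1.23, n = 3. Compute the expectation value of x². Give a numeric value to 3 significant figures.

⟨x²⟩ = ∫ x²·|u|² dx (integrals over the domain).
With sin²θ = (1 − cos2θ)/2 on 0 ≤ x ≤ d: ∫sin²(nπx/d) dx = d/2, ∫x·sin²(nπx/d) dx = d²/4, ∫x²·sin²(nπx/d) dx = d³·(1/6 − 1/(4n²π²)); higher powers xᵏ the same way, integrating xᵏ·cos(2nπx/d) by parts.
⟨x²⟩ = 0.49578.

0.496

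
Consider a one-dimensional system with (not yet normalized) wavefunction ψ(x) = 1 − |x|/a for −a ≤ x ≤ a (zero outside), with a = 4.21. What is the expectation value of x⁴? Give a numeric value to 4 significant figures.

8.976

⟨x⁴⟩ = ∫ x⁴·|ψ|² dx / ∫|ψ|² dx (integrals over the domain).
ψ is even, so ∫ over [−a, a] = 2∫₀ᵃ with ψ = 1 − x/a there: ∫₀ᵃ (1 − x/a)² dx = a/3, ∫₀ᵃ x²(1 − x/a)² dx = a³/30, ∫₀ᵃ x⁴(1 − x/a)² dx = a⁵/105.
State is unnormalized: ∫|ψ|² dx = 2.8067, and ∫ψ*·x⁴·ψ dx = 25.191, so ⟨x⁴⟩ = 25.191 / 2.8067.
⟨x⁴⟩ = 8.9755.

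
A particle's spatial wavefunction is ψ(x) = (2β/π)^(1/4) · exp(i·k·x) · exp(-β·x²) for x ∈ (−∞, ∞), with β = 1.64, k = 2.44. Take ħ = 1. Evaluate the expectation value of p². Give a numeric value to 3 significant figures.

p² ψ = −ħ² d²ψ/dx²; ⟨p²⟩ = −ħ² ∫ ψ*·ψ'' dx.
Gaussian moments: ∫x^(2j)·e^(−2βx²) dx = (2j−1)!!/(4β)^j · √(π/(2β)), odd powers integrate to 0; here √(π/(2β)) = 0.97867. Derivatives: ψ′ = (ik − 2βx)·ψ, ψ″ = ((ik − 2βx)² − 2β)·ψ; the odd-in-x pieces drop out.
⟨p²⟩ = 7.5936.

7.59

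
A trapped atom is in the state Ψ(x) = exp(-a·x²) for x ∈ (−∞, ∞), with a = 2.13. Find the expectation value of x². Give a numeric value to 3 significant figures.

⟨x²⟩ = ∫ x²·|Ψ|² dx / ∫|Ψ|² dx (integrals over the domain).
Gaussian moments: ∫x^(2j)·e^(−2ax²) dx = (2j−1)!!/(4a)^j · √(π/(2a)), odd powers integrate to 0; here √(π/(2a)) = 0.85876.
State is unnormalized: ∫|Ψ|² dx = 0.85876, and ∫Ψ*·x²·Ψ dx = 0.10079, so ⟨x²⟩ = 0.10079 / 0.85876.
⟨x²⟩ = 0.11737.

0.117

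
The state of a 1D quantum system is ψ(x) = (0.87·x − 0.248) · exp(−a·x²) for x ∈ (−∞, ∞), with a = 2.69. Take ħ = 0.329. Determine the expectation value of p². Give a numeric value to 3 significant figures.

p² ψ = −ħ² d²ψ/dx²; ⟨p²⟩ = −ħ² ∫ ψ*·ψ'' dx / ∫|ψ|² dx.
Expand each integrand as polynomial × e^(−2ax²) and use ∫x^(2j)·e^(−2ax²) dx = (2j−1)!!/(4a)^j · √(π/(2a)), odd powers → 0; here √(π/(2a)) = 0.76416. Differentiate with the product rule, d/dx e^(−ax²) = −2ax·e^(−ax²).
State is unnormalized: ∫|ψ|² dx = 0.10075, and ∫ψ*·(−ħ² ψ'') dx = 0.060639, so ⟨p²⟩ = 0.060639 / 0.10075.
⟨p²⟩ = 0.60186.

0.602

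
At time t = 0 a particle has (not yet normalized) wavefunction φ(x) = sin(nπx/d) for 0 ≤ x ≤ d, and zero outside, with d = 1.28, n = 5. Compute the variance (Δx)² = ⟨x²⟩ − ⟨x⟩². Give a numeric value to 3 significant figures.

Compute ⟨x⟩ and ⟨x²⟩ separately, then (Δx)² = ⟨x²⟩ − ⟨x⟩².
With sin²θ = (1 − cos2θ)/2 on 0 ≤ x ≤ d: ∫sin²(nπx/d) dx = d/2, ∫x·sin²(nπx/d) dx = d²/4, ∫x²·sin²(nπx/d) dx = d³·(1/6 − 1/(4n²π²)); higher powers xᵏ the same way, integrating xᵏ·cos(2nπx/d) by parts.
Normalization: ∫|φ|² dx = 0.64000.
⟨x⟩ = 0.64000 and ⟨x²⟩ = 0.54281.
(Δx)² = 0.54281 − (0.64000)² = 0.13321.

0.133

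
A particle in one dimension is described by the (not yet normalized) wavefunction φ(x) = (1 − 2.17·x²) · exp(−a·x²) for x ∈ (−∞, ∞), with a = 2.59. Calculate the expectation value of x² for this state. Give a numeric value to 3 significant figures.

0.0544

⟨x²⟩ = ∫ x²·|φ|² dx / ∫|φ|² dx (integrals over the domain).
Expand each integrand as polynomial × e^(−2ax²) and use ∫x^(2j)·e^(−2ax²) dx = (2j−1)!!/(4a)^j · √(π/(2a)), odd powers → 0; here √(π/(2a)) = 0.77877.
State is unnormalized: ∫|φ|² dx = 0.55503, and ∫φ*·x²·φ dx = 0.030169, so ⟨x²⟩ = 0.030169 / 0.55503.
⟨x²⟩ = 0.054356.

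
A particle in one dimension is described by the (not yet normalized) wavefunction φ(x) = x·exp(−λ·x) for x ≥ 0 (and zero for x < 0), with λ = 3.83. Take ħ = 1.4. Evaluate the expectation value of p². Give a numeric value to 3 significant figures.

p² φ = −ħ² d²φ/dx²; ⟨p²⟩ = −ħ² ∫ φ*·φ'' dx / ∫|φ|² dx.
Differentiate x·exp(−λ·x) with the product rule; every integrand then reduces to terms xʲ·e^(−2λx) on [0, ∞), with ∫₀^∞ xʲ·e^(−2λx) dx = j!/(2λ)^(j+1).
State is unnormalized: ∫|φ|² dx = 0.0044498, and ∫φ*·(−ħ² φ'') dx = 0.12794, so ⟨p²⟩ = 0.12794 / 0.0044498.
⟨p²⟩ = 28.751.

28.8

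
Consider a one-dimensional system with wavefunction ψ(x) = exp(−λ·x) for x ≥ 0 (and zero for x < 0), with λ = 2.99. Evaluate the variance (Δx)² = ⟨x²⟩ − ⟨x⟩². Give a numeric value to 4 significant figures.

Compute ⟨x⟩ and ⟨x²⟩ separately, then (Δx)² = ⟨x²⟩ − ⟨x⟩².
Every integrand reduces to terms xʲ·e^(−2λx) on [0, ∞); use ∫₀^∞ xʲ·e^(−2λx) dx = j!/(2λ)^(j+1).
Normalization: ∫|ψ|² dx = 0.16722.
⟨x⟩ = 0.16722 and ⟨x²⟩ = 0.055928.
(Δx)² = 0.055928 − (0.16722)² = 0.027964.

0.02796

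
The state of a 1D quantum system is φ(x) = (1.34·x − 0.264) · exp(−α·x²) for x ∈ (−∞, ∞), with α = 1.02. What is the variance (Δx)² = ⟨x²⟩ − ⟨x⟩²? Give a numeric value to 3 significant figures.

0.553

Compute ⟨x⟩ and ⟨x²⟩ separately, then (Δx)² = ⟨x²⟩ − ⟨x⟩².
Expand each integrand as polynomial × e^(−2αx²) and use ∫x^(2j)·e^(−2αx²) dx = (2j−1)!!/(4α)^j · √(π/(2α)), odd powers → 0; here √(π/(2α)) = 1.2410.
Normalization: ∫|φ|² dx = 0.63264.
⟨x⟩ = -0.34016 and ⟨x²⟩ = 0.66828.
(Δx)² = 0.66828 − (-0.34016)² = 0.55257.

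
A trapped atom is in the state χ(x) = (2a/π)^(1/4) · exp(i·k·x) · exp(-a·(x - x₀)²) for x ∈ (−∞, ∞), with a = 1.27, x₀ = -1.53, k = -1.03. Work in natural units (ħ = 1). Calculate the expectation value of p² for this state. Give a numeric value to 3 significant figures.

2.33

p² χ = −ħ² d²χ/dx²; ⟨p²⟩ = −ħ² ∫ χ*·χ'' dx.
Gaussian moments (u = x − x₀): ∫u^(2j)·e^(−2au²) du = (2j−1)!!/(4a)^j · √(π/(2a)), odd powers integrate to 0; here √(π/(2a)) = 1.1121. Derivatives: χ′ = (ik − 2au)·χ, χ″ = ((ik − 2au)² − 2a)·χ; the odd-in-u pieces drop out.
⟨p²⟩ = 2.3309.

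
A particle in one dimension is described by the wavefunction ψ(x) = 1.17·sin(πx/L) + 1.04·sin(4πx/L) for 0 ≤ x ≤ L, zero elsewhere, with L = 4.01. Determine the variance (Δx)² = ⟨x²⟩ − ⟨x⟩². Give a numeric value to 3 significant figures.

Compute ⟨x⟩ and ⟨x²⟩ separately, then (Δx)² = ⟨x²⟩ − ⟨x⟩².
On 0 ≤ x ≤ L (j ≠ l): ∫sin²(jπx/L) dx = L/2, ∫sin(jπx/L)·sin(lπx/L) dx = 0; diagonal moments ∫x·sin²(jπx/L) dx = L²/4, ∫x²·sin²(jπx/L) dx = L³·(1/6 − 1/(4j²π²)); cross terms ∫x·sin(jπx/L)·sin(lπx/L) dx = 0 for j + l even and −4jlL²/(π²(j² − l²)²) for j + l odd, ∫x²·sin(jπx/L)·sin(lπx/L) dx = (−1)^(j+l)·4jlL³/(π²(j² − l²)²); higher powers the same way via product-to-sum and parts.
Normalization: ∫|ψ|² dx = 4.9133.
⟨x⟩ = 1.9476 and ⟨x²⟩ = 4.6524.
(Δx)² = 4.6524 − (1.9476)² = 0.85917.

0.859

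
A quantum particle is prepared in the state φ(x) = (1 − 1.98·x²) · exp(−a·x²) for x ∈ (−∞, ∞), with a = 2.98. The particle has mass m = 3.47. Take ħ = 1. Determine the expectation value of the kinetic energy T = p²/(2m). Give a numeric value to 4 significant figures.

T = −(ħ²/2m) d²/dx², so ⟨T⟩ = −(ħ²/2m) ∫ φ*·φ'' dx / ∫|φ|² dx; with m = 3.47.
Expand each integrand as polynomial × e^(−2ax²) and use ∫x^(2j)·e^(−2ax²) dx = (2j−1)!!/(4a)^j · √(π/(2a)), odd powers → 0; here √(π/(2a)) = 0.72603. Differentiate with the product rule, d/dx e^(−ax²) = −2ax·e^(−ax²).
State is unnormalized: ∫|φ|² dx = 0.54493, and ∫φ*·(−ħ²/2m · φ'') dx = 0.47553, so ⟨T⟩ = 0.47553 / 0.54493.
⟨T⟩ = 0.87265.

0.8727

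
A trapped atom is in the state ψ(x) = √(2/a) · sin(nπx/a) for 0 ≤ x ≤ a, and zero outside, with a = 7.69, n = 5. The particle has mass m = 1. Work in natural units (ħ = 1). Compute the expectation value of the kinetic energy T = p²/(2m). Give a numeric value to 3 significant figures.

2.09

T = −(ħ²/2m) d²/dx², so ⟨T⟩ = −(ħ²/2m) ∫ ψ*·ψ'' dx; with m = 1.
d/dx sin(nπx/a) = (nπ/a)·cos(nπx/a) and d²/dx² sin(nπx/a) = −(nπ/a)²·sin(nπx/a); on 0 ≤ x ≤ a, ∫sin²(nπx/a) dx = a/2 and ∫sin(nπx/a)·cos(nπx/a) dx = 0.
⟨T⟩ = 2.0862.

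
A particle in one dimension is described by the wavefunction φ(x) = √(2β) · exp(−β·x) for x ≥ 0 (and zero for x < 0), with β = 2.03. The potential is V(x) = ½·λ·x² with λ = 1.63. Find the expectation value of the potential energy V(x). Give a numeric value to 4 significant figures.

0.09889

⟨V⟩ = ∫ V(x)·|φ|² dx.
Every integrand reduces to terms xʲ·e^(−2βx) on [0, ∞); use ∫₀^∞ xʲ·e^(−2βx) dx = j!/(2β)^(j+1).
⟨V⟩ = 0.098886.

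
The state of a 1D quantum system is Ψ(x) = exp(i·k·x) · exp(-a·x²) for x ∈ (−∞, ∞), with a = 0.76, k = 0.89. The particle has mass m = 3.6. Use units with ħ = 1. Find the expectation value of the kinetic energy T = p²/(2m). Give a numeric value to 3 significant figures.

0.216

T = −(ħ²/2m) d²/dx², so ⟨T⟩ = −(ħ²/2m) ∫ Ψ*·Ψ'' dx / ∫|Ψ|² dx; with m = 3.6.
Gaussian moments: ∫x^(2j)·e^(−2ax²) dx = (2j−1)!!/(4a)^j · √(π/(2a)), odd powers integrate to 0; here √(π/(2a)) = 1.4376. Derivatives: Ψ′ = (ik − 2ax)·Ψ, Ψ″ = ((ik − 2ax)² − 2a)·Ψ; the odd-in-x pieces drop out.
State is unnormalized: ∫|Ψ|² dx = 1.4376, and ∫Ψ*·(−ħ²/2m · Ψ'') dx = 0.30991, so ⟨T⟩ = 0.30991 / 1.4376.
⟨T⟩ = 0.21557.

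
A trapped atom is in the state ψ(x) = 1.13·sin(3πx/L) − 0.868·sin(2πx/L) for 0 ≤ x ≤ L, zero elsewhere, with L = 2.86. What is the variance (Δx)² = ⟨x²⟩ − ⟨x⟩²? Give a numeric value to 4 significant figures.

Compute ⟨x⟩ and ⟨x²⟩ separately, then (Δx)² = ⟨x²⟩ − ⟨x⟩².
On 0 ≤ x ≤ L (j ≠ l): ∫sin²(jπx/L) dx = L/2, ∫sin(jπx/L)·sin(lπx/L) dx = 0; diagonal moments ∫x·sin²(jπx/L) dx = L²/4, ∫x²·sin²(jπx/L) dx = L³·(1/6 − 1/(4j²π²)); cross terms ∫x·sin(jπx/L)·sin(lπx/L) dx = 0 for j + l even and −4jlL²/(π²(j² − l²)²) for j + l odd, ∫x²·sin(jπx/L)·sin(lπx/L) dx = (−1)^(j+l)·4jlL³/(π²(j² − l²)²); higher powers the same way via product-to-sum and parts.
Normalization: ∫|ψ|² dx = 2.9034.
⟨x⟩ = 1.9676 and ⟨x²⟩ = 4.1966.
(Δx)² = 4.1966 − (1.9676)² = 0.32526.

0.3253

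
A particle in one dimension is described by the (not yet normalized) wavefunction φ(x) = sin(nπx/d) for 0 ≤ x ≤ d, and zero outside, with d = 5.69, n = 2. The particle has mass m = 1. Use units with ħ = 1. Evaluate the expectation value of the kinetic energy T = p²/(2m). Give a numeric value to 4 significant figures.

T = −(ħ²/2m) d²/dx², so ⟨T⟩ = −(ħ²/2m) ∫ φ*·φ'' dx / ∫|φ|² dx; with m = 1.
d/dx sin(nπx/d) = (nπ/d)·cos(nπx/d) and d²/dx² sin(nπx/d) = −(nπ/d)²·sin(nπx/d); on 0 ≤ x ≤ d, ∫sin²(nπx/d) dx = d/2 and ∫sin(nπx/d)·cos(nπx/d) dx = 0.
State is unnormalized: ∫|φ|² dx = 2.8450, and ∫φ*·(−ħ²/2m · φ'') dx = 1.7346, so ⟨T⟩ = 1.7346 / 2.8450.
⟨T⟩ = 0.60968.

0.6097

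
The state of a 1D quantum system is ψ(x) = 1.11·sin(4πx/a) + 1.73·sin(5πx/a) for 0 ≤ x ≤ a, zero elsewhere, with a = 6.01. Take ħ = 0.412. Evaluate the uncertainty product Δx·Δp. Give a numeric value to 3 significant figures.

Δx = √(⟨x²⟩−⟨x⟩²), Δp = √(⟨p²⟩−⟨p⟩²).
On 0 ≤ x ≤ a (j ≠ l): ∫sin²(jπx/a) dx = a/2, ∫sin(jπx/a)·sin(lπx/a) dx = 0; diagonal moments ∫x·sin²(jπx/a) dx = a²/4, ∫x²·sin²(jπx/a) dx = a³·(1/6 − 1/(4j²π²)); cross terms ∫x·sin(jπx/a)·sin(lπx/a) dx = 0 for j + l even and −4jla²/(π²(j² − l²)²) for j + l odd, ∫x²·sin(jπx/a)·sin(lπx/a) dx = (−1)^(j+l)·4jla³/(π²(j² − l²)²); higher powers the same way via product-to-sum and parts. d²/dx² sin(jπx/a) = −(jπ/a)²·sin(jπx/a); on 0 ≤ x ≤ a, ∫sin²(jπx/a) dx = a/2 and ∫sin(jπx/a)·sin(lπx/a) dx = 0 for j ≠ l, so only diagonal terms survive in ∫|ψ|² and ∫ψ·ψ″; ∫ψ·ψ′ dx = [ψ²/2] between the walls = 0.
Normalization: ∫|ψ|² dx = 12.696.
⟨x⟩ = 1.9116, ⟨x²⟩ = 5.3835 ⇒ Δx = 1.3150.
⟨p⟩ = 0.0000, ⟨p²⟩ = 1.0378 ⇒ Δp = 1.0187.
Δx·Δp = 1.3396.

1.34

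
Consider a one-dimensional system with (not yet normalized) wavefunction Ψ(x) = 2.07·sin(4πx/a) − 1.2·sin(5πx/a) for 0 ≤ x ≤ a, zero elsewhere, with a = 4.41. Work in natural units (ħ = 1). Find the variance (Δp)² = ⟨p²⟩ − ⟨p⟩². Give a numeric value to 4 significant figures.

9.269

Compute ⟨p⟩ and ⟨p²⟩ separately; (Δp)² = ⟨p²⟩ − ⟨p⟩².
d²/dx² sin(jπx/a) = −(jπ/a)²·sin(jπx/a); on 0 ≤ x ≤ a, ∫sin²(jπx/a) dx = a/2 and ∫sin(jπx/a)·sin(lπx/a) dx = 0 for j ≠ l, so only diagonal terms survive in ∫|Ψ|² and ∫Ψ·Ψ″; ∫Ψ·Ψ′ dx = [Ψ²/2] between the walls = 0.
Normalization: ∫|Ψ|² dx = 12.623.
⟨p⟩ = 0.0000 and ⟨p²⟩ = 9.2686.
(Δp)² = 9.2686 − (0.0000)² = 9.2686.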